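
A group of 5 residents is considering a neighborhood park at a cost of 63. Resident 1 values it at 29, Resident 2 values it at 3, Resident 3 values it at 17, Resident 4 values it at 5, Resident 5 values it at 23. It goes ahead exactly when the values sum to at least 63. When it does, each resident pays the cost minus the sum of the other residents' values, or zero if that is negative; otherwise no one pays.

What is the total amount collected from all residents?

Total value 77 ≥ cost 63, so it is built.
Resident 1: others sum to 48; max(0, 63 - 48) = 15.
Resident 2: others sum to 74; max(0, 63 - 74) = 0.
Resident 3: others sum to 60; max(0, 63 - 60) = 3.
Resident 4: others sum to 72; max(0, 63 - 72) = 0.
Resident 5: others sum to 54; max(0, 63 - 54) = 9.
Total collected = 15 + 0 + 3 + 0 + 9 = 27.

27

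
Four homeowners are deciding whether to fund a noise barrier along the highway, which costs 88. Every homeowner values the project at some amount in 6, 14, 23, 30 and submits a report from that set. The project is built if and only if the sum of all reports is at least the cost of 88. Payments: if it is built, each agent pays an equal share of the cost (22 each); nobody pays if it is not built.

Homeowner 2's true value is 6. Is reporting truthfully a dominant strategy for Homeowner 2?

Yes

Check each profile of the others' reports and compare truth against every alternative report.
Others report (14, 30, 30): truth gives 0, best alternative gives -16.
Others report (23, 23, 30): truth gives 0, best alternative gives -16.
Others report (23, 30, 23): truth gives 0, best alternative gives -16.
Others report (30, 14, 30): truth gives 0, best alternative gives -16.
Others report (30, 23, 23): truth gives 0, best alternative gives -16.
Others report (30, 30, 14): truth gives 0, best alternative gives -16.
(Remaining 58 profiles checked similarly; truth is weakly best in each.)
In every case the truthful report is at least as good as any alternative, so it is a dominant strategy.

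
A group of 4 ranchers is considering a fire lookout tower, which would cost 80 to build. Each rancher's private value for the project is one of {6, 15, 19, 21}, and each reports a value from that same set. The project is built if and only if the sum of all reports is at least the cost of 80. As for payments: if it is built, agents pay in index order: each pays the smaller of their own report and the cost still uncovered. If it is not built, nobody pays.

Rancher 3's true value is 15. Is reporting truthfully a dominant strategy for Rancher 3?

Check each profile of the others' reports and compare truth against every alternative report.
Others report (6, 6, 6): truth gives 0, best alternative gives 0.
Others report (6, 6, 15): truth gives 0, best alternative gives 0.
Others report (6, 6, 19): truth gives 0, best alternative gives 0.
Others report (6, 6, 21): truth gives 0, best alternative gives 0.
Others report (6, 15, 6): truth gives 0, best alternative gives 0.
Others report (6, 15, 15): truth gives 0, best alternative gives 0.
(Remaining 58 profiles checked similarly; truth is weakly best in each.)
In every case the truthful report is at least as good as any alternative, so it is a dominant strategy.

Yes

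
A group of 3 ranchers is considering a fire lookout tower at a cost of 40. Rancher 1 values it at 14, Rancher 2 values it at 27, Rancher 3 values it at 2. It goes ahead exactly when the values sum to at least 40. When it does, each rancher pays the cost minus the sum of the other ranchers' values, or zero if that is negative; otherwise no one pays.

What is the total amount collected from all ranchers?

Total value 43 ≥ cost 40, so it is built.
Rancher 1: others sum to 29; max(0, 40 - 29) = 11.
Rancher 2: others sum to 16; max(0, 40 - 16) = 24.
Rancher 3: others sum to 41; max(0, 40 - 41) = 0.
Total collected = 11 + 24 + 0 = 35.

35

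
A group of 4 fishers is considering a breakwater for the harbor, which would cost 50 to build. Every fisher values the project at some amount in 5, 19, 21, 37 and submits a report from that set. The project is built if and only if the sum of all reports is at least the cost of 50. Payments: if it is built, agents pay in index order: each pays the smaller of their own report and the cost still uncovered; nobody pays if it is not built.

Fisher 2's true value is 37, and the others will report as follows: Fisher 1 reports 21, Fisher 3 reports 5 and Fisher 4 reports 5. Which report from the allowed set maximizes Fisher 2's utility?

19

Report 5: project not built, utility 0.
Report 19: project built, pays 19, utility 37 - 19 = 18.
Report 21: project built, pays 21, utility 37 - 21 = 16.
Report 37: project built, pays 29, utility 37 - 29 = 8.
The best choice is 19 with utility 18.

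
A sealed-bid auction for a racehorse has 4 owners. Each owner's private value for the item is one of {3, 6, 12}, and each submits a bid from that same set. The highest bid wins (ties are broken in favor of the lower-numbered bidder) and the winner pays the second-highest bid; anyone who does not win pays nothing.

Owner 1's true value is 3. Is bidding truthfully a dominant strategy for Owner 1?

Yes

Check each profile of the others' bids and compare truth against every alternative bid.
Others bid (3, 3, 6): truth gives 0, best alternative gives -3.
Others bid (3, 6, 3): truth gives 0, best alternative gives -3.
Others bid (3, 6, 6): truth gives 0, best alternative gives -3.
Others bid (6, 3, 3): truth gives 0, best alternative gives -3.
Others bid (6, 3, 6): truth gives 0, best alternative gives -3.
Others bid (6, 6, 3): truth gives 0, best alternative gives -3.
(Remaining 21 profiles checked similarly; truth is weakly best in each.)
In every case the truthful bid is at least as good as any alternative, so it is a dominant strategy.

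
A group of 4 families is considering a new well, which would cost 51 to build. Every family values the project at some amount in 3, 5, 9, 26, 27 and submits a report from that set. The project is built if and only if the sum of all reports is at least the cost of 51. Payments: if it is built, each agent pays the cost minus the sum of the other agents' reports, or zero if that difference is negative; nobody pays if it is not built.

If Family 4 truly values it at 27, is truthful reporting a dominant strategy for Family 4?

Check each profile of the others' reports and compare truth against every alternative report.
Others report (3, 26, 26): truth gives 27, best alternative gives 27.
Others report (3, 26, 27): truth gives 27, best alternative gives 27.
Others report (3, 27, 26): truth gives 27, best alternative gives 27.
Others report (3, 27, 27): truth gives 27, best alternative gives 27.
Others report (5, 26, 26): truth gives 27, best alternative gives 27.
Others report (5, 26, 27): truth gives 27, best alternative gives 27.
(Remaining 119 profiles checked similarly; truth is weakly best in each.)
In every case the truthful report is at least as good as any alternative, so it is a dominant strategy.

Yes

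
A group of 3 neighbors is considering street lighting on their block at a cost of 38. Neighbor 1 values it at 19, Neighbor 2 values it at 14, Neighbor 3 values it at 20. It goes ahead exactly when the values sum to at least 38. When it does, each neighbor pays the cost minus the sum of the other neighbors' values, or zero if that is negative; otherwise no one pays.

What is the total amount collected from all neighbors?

9

Total value 53 ≥ cost 38, so it is built.
Neighbor 1: others sum to 34; max(0, 38 - 34) = 4.
Neighbor 2: others sum to 39; max(0, 38 - 39) = 0.
Neighbor 3: others sum to 33; max(0, 38 - 33) = 5.
Total collected = 4 + 0 + 5 = 9.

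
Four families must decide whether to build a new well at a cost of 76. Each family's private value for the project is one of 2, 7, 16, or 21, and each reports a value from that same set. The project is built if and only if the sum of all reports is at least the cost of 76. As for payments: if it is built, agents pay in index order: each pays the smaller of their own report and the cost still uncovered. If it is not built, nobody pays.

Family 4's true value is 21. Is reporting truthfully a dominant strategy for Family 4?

Yes

Check each profile of the others' reports and compare truth against every alternative report.
Others report (16, 21, 21): truth gives 3, best alternative gives 0.
Others report (21, 16, 21): truth gives 3, best alternative gives 0.
Others report (21, 21, 16): truth gives 3, best alternative gives 0.
Others report (21, 21, 21): truth gives 8, best alternative gives 8.
Others report (2, 2, 2): truth gives 0, best alternative gives 0.
Others report (2, 2, 7): truth gives 0, best alternative gives 0.
(Remaining 58 profiles checked similarly; truth is weakly best in each.)
In every case the truthful report is at least as good as any alternative, so it is a dominant strategy.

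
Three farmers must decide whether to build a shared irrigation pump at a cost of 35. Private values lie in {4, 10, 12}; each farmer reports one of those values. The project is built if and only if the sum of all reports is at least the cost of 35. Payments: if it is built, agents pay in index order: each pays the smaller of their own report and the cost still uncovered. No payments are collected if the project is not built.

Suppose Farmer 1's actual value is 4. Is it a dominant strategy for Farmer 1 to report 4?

Check each profile of the others' reports and compare truth against every alternative report.
Others report (4, 4): truth gives 0, best alternative gives 0.
Others report (4, 10): truth gives 0, best alternative gives 0.
Others report (4, 12): truth gives 0, best alternative gives 0.
Others report (10, 4): truth gives 0, best alternative gives 0.
Others report (10, 10): truth gives 0, best alternative gives 0.
Others report (10, 12): truth gives 0, best alternative gives 0.
(Remaining 3 profiles checked similarly; truth is weakly best in each.)
In every case the truthful report is at least as good as any alternative, so it is a dominant strategy.

Yes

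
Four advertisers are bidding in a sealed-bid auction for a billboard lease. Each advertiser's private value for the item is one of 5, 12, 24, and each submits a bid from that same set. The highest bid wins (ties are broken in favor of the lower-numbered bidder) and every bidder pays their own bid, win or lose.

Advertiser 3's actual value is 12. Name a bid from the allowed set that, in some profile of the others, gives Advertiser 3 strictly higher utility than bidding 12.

5

Suppose Advertiser 1 bids 5, Advertiser 2 bids 5 and Advertiser 4 bids 24.
Bid 12: loses but pays 12, utility -12.
Bid 5: loses but pays 5, utility -5.
So bidding 5 beats truth here (-5 > -12).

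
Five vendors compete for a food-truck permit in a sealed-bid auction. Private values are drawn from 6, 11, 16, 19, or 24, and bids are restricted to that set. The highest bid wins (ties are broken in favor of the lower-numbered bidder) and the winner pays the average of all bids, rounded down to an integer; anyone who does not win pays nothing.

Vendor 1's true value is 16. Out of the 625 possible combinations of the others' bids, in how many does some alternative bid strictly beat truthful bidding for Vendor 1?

196

Others bid (6, 6, 6, 6): truth gives 8; bid 6 gives 10 > 8. Violating.
Others bid (6, 6, 6, 11): truth gives 7; bid 11 gives 8 > 7. Violating.
Others bid (6, 6, 6, 19): truth gives 0; bid 19 gives 5 > 0. Violating.
Others bid (6, 6, 6, 24): truth gives 0; bid 24 gives 3 > 0. Violating.
Others bid (6, 6, 6, 16): truth gives 6; no alternative beats it.
Others bid (6, 6, 11, 16): truth gives 5; no alternative beats it.
(Checking all 625 profiles: 196 have a profitable deviation, 429 do not.)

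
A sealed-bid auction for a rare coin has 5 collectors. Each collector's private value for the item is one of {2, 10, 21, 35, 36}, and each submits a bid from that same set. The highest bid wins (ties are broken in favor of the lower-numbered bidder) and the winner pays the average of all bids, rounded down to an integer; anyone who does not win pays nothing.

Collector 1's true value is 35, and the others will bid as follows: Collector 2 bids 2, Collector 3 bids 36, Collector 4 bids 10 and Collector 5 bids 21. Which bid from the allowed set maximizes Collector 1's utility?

36

Bid 2: loses, pays 0, utility 0.
Bid 10: loses, pays 0, utility 0.
Bid 21: loses, pays 0, utility 0.
Bid 35: loses, pays 0, utility 0.
Bid 36: wins, pays 21, utility 35 - 21 = 14.
The best choice is 36 with utility 14.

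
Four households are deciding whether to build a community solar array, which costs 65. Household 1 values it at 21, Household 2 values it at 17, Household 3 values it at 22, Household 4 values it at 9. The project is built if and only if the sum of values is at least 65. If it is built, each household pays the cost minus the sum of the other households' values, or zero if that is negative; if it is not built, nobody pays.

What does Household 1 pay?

17

Total value 69 ≥ cost 65, so the project is built.
The other households' values sum to 48.
Cost minus that sum is 65 - 48 = 17.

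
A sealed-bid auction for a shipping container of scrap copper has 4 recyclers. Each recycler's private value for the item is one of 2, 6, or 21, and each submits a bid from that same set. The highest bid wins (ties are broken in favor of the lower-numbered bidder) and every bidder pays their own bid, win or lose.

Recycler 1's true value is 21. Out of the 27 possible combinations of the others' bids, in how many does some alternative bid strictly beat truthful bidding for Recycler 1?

Others bid (2, 2, 2): truth gives 0; bid 2 gives 19 > 0. Violating.
Others bid (2, 2, 6): truth gives 0; bid 6 gives 15 > 0. Violating.
Others bid (2, 6, 2): truth gives 0; bid 6 gives 15 > 0. Violating.
Others bid (2, 6, 6): truth gives 0; bid 6 gives 15 > 0. Violating.
Others bid (2, 2, 21): truth gives 0; no alternative beats it.
Others bid (2, 6, 21): truth gives 0; no alternative beats it.
(Checking all 27 profiles: 8 have a profitable deviation, 19 do not.)

8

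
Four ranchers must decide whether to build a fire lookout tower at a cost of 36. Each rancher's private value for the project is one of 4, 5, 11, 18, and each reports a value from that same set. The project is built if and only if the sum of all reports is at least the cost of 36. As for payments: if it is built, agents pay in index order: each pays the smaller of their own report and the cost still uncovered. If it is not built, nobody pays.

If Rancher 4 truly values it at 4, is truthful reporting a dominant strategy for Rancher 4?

Check each profile of the others' reports and compare truth against every alternative report.
Others report (4, 18, 18): truth gives 4, best alternative gives 4.
Others report (5, 18, 18): truth gives 4, best alternative gives 4.
Others report (11, 11, 18): truth gives 4, best alternative gives 4.
Others report (11, 18, 11): truth gives 4, best alternative gives 4.
Others report (11, 18, 18): truth gives 4, best alternative gives 4.
Others report (18, 4, 18): truth gives 4, best alternative gives 4.
(Remaining 58 profiles checked similarly; truth is weakly best in each.)
In every case the truthful report is at least as good as any alternative, so it is a dominant strategy.

Yes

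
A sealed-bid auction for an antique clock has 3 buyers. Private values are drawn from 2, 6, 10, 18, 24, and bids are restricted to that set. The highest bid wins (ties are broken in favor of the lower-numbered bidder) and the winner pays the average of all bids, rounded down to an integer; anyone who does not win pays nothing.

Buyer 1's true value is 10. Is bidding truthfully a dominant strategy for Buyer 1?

No

Consider the case where Buyer 2 bids 2 and Buyer 3 bids 2.
Truthful bid 10: wins, pays 4, utility 10 - 4 = 6.
Bid 2 instead: wins, pays 2, utility 10 - 2 = 8.
Since 8 > 6, bidding 2 is strictly better here, so truthful bidding is not dominant.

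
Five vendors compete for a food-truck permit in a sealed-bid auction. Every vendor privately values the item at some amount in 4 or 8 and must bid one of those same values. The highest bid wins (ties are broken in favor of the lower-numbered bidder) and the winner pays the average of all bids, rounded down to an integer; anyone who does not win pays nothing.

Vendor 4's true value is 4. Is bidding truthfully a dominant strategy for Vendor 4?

Yes

Check each profile of the others' bids and compare truth against every alternative bid.
Others bid (4, 4, 4, 8): truth gives 0, best alternative gives -1.
Others bid (4, 4, 4, 4): truth gives 0, best alternative gives 0.
Others bid (4, 4, 8, 4): truth gives 0, best alternative gives 0.
Others bid (4, 4, 8, 8): truth gives 0, best alternative gives 0.
Others bid (4, 8, 4, 4): truth gives 0, best alternative gives 0.
Others bid (4, 8, 4, 8): truth gives 0, best alternative gives 0.
(Remaining 10 profiles checked similarly; truth is weakly best in each.)
In every case the truthful bid is at least as good as any alternative, so it is a dominant strategy.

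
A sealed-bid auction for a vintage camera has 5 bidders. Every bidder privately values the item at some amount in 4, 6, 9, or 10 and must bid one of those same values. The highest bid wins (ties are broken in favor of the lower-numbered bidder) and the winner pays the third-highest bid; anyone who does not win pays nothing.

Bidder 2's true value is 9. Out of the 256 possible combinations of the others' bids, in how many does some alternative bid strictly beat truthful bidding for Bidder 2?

32

Others bid (4, 4, 4, 10): truth gives 0; bid 10 gives 5 > 0. Violating.
Others bid (4, 4, 6, 10): truth gives 0; bid 10 gives 3 > 0. Violating.
Others bid (4, 4, 10, 4): truth gives 0; bid 10 gives 5 > 0. Violating.
Others bid (4, 4, 10, 6): truth gives 0; bid 10 gives 3 > 0. Violating.
Others bid (4, 4, 4, 4): truth gives 5; no alternative beats it.
Others bid (4, 4, 4, 6): truth gives 5; no alternative beats it.
(Checking all 256 profiles: 32 have a profitable deviation, 224 do not.)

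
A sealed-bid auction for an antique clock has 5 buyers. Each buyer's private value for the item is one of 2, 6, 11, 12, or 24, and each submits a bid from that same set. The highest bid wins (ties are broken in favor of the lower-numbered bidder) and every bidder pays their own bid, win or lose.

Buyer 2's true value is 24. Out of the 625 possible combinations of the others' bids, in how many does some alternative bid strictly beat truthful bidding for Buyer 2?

Others bid (2, 2, 2, 2): truth gives 0; bid 6 gives 18 > 0. Violating.
Others bid (2, 2, 2, 6): truth gives 0; bid 6 gives 18 > 0. Violating.
Others bid (2, 2, 2, 11): truth gives 0; bid 11 gives 13 > 0. Violating.
Others bid (2, 2, 2, 12): truth gives 0; bid 12 gives 12 > 0. Violating.
Others bid (2, 2, 2, 24): truth gives 0; no alternative beats it.
Others bid (2, 2, 6, 24): truth gives 0; no alternative beats it.
(Checking all 625 profiles: 317 have a profitable deviation, 308 do not.)

317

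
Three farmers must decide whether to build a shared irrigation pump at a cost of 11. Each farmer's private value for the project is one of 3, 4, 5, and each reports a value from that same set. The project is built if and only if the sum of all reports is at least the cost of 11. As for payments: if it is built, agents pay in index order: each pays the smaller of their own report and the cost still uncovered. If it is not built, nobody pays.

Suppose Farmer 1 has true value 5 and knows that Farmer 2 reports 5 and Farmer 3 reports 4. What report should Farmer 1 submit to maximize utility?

Report 3: project built, pays 3, utility 5 - 3 = 2.
Report 4: project built, pays 4, utility 5 - 4 = 1.
Report 5: project built, pays 5, utility 5 - 5 = 0.
The best choice is 3 with utility 2.

3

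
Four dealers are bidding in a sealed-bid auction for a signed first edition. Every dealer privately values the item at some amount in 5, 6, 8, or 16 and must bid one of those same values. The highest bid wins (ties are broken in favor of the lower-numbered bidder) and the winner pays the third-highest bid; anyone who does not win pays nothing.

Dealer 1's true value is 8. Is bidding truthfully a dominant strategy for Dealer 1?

No

Consider the case where Dealer 2 bids 5, Dealer 3 bids 5 and Dealer 4 bids 16.
Truthful bid 8: loses, pays 0, utility 0.
Bid 16 instead: wins, pays 5, utility 8 - 5 = 3.
Since 3 > 0, bidding 16 is strictly better here, so truthful bidding is not dominant.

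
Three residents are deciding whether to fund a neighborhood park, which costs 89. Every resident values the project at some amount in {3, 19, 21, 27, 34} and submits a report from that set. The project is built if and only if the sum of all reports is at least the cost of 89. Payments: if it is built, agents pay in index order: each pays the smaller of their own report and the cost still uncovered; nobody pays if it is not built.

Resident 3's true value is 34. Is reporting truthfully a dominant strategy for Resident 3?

Check each profile of the others' reports and compare truth against every alternative report.
Others report (27, 34): truth gives 6, best alternative gives 0.
Others report (34, 27): truth gives 6, best alternative gives 0.
Others report (34, 34): truth gives 13, best alternative gives 13.
Others report (3, 3): truth gives 0, best alternative gives 0.
Others report (3, 19): truth gives 0, best alternative gives 0.
Others report (3, 21): truth gives 0, best alternative gives 0.
(Remaining 19 profiles checked similarly; truth is weakly best in each.)
In every case the truthful report is at least as good as any alternative, so it is a dominant strategy.

Yes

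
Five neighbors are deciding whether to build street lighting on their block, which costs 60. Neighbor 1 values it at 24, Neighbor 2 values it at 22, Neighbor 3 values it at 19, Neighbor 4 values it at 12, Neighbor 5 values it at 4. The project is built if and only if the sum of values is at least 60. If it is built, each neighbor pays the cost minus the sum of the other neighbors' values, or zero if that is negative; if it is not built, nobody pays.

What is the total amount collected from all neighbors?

4

Total value 81 ≥ cost 60, so it is built.
Neighbor 1: others sum to 57; max(0, 60 - 57) = 3.
Neighbor 2: others sum to 59; max(0, 60 - 59) = 1.
Neighbor 3: others sum to 62; max(0, 60 - 62) = 0.
Neighbor 4: others sum to 69; max(0, 60 - 69) = 0.
Neighbor 5: others sum to 77; max(0, 60 - 77) = 0.
Total collected = 3 + 1 + 0 + 0 + 0 = 4.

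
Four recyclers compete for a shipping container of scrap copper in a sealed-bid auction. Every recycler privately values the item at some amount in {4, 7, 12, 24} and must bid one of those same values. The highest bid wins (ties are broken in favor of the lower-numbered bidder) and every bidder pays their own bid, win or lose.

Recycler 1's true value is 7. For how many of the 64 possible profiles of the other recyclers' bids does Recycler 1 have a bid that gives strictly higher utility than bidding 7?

57

Others bid (4, 4, 4): truth gives 0; bid 4 gives 3 > 0. Violating.
Others bid (4, 4, 12): truth gives -7; bid 4 gives -4 > -7. Violating.
Others bid (4, 4, 24): truth gives -7; bid 4 gives -4 > -7. Violating.
Others bid (4, 7, 12): truth gives -7; bid 4 gives -4 > -7. Violating.
Others bid (4, 4, 7): truth gives 0; no alternative beats it.
Others bid (4, 7, 4): truth gives 0; no alternative beats it.
(Checking all 64 profiles: 57 have a profitable deviation, 7 do not.)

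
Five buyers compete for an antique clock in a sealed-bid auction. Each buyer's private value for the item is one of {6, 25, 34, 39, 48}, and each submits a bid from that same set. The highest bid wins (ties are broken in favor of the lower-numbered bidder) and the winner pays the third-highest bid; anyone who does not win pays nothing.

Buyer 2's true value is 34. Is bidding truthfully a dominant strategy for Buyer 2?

No

Consider the case where Buyer 1 bids 6, Buyer 3 bids 6, Buyer 4 bids 6 and Buyer 5 bids 39.
Truthful bid 34: loses, pays 0, utility 0.
Bid 39 instead: wins, pays 6, utility 34 - 6 = 28.
Since 28 > 0, bidding 39 is strictly better here, so truthful bidding is not dominant.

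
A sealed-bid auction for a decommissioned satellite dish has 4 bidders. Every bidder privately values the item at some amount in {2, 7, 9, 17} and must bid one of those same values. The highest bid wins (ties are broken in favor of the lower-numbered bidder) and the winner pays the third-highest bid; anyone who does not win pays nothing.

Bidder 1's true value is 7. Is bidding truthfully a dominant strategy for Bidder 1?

No

Consider the case where Bidder 2 bids 2, Bidder 3 bids 2 and Bidder 4 bids 9.
Truthful bid 7: loses, pays 0, utility 0.
Bid 9 instead: wins, pays 2, utility 7 - 2 = 5.
Since 5 > 0, bidding 9 is strictly better here, so truthful bidding is not dominant.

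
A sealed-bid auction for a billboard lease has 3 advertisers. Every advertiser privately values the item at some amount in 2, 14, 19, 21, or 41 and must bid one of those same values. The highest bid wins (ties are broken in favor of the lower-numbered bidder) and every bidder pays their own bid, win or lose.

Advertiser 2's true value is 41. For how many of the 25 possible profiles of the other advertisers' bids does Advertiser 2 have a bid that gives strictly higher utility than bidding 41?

Others bid (2, 2): truth gives 0; bid 14 gives 27 > 0. Violating.
Others bid (2, 14): truth gives 0; bid 14 gives 27 > 0. Violating.
Others bid (2, 19): truth gives 0; bid 19 gives 22 > 0. Violating.
Others bid (2, 21): truth gives 0; bid 21 gives 20 > 0. Violating.
Others bid (2, 41): truth gives 0; no alternative beats it.
Others bid (14, 41): truth gives 0; no alternative beats it.
(Checking all 25 profiles: 17 have a profitable deviation, 8 do not.)

17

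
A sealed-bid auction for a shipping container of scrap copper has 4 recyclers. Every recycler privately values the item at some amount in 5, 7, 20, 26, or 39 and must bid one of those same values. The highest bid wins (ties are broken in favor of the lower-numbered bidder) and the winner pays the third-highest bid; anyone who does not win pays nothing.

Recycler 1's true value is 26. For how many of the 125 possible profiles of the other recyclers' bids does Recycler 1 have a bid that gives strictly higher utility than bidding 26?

Others bid (5, 5, 39): truth gives 0; bid 39 gives 21 > 0. Violating.
Others bid (5, 7, 39): truth gives 0; bid 39 gives 19 > 0. Violating.
Others bid (5, 20, 39): truth gives 0; bid 39 gives 6 > 0. Violating.
Others bid (5, 39, 5): truth gives 0; bid 39 gives 21 > 0. Violating.
Others bid (5, 5, 5): truth gives 21; no alternative beats it.
Others bid (5, 5, 7): truth gives 21; no alternative beats it.
(Checking all 125 profiles: 27 have a profitable deviation, 98 do not.)

27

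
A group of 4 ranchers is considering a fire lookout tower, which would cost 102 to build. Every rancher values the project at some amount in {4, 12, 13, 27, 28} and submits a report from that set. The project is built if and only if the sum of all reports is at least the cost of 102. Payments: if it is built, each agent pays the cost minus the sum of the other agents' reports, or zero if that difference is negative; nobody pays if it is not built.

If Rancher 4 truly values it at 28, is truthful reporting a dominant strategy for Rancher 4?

Check each profile of the others' reports and compare truth against every alternative report.
Others report (28, 28, 28): truth gives 10, best alternative gives 10.
Others report (27, 28, 28): truth gives 9, best alternative gives 9.
Others report (28, 27, 28): truth gives 9, best alternative gives 9.
Others report (28, 28, 27): truth gives 9, best alternative gives 9.
Others report (27, 27, 28): truth gives 8, best alternative gives 8.
Others report (27, 28, 27): truth gives 8, best alternative gives 8.
(Remaining 119 profiles checked similarly; truth is weakly best in each.)
In every case the truthful report is at least as good as any alternative, so it is a dominant strategy.

Yes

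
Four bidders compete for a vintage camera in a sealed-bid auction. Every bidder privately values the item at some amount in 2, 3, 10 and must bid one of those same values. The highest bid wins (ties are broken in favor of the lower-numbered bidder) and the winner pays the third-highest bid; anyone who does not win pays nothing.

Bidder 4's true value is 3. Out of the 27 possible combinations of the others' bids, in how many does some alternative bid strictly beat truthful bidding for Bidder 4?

Others bid (2, 2, 3): truth gives 0; bid 10 gives 1 > 0. Violating.
Others bid (2, 3, 2): truth gives 0; bid 10 gives 1 > 0. Violating.
Others bid (3, 2, 2): truth gives 0; bid 10 gives 1 > 0. Violating.
Others bid (2, 2, 2): truth gives 1; no alternative beats it.
Others bid (2, 2, 10): truth gives 0; no alternative beats it.
(Checking all 27 profiles: 3 have a profitable deviation, 24 do not.)

3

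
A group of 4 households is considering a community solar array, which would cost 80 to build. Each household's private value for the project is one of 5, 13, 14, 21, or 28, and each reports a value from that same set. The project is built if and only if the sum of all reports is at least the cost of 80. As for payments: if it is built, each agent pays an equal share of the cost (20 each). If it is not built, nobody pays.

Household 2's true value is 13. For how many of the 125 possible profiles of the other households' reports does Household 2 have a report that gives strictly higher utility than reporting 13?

Others report (13, 28, 28): truth gives -7; report 5 gives 0 > -7. Violating.
Others report (14, 28, 28): truth gives -7; report 5 gives 0 > -7. Violating.
Others report (21, 21, 28): truth gives -7; report 5 gives 0 > -7. Violating.
Others report (21, 28, 21): truth gives -7; report 5 gives 0 > -7. Violating.
Others report (5, 5, 5): truth gives 0; no alternative beats it.
Others report (5, 5, 13): truth gives 0; no alternative beats it.
(Checking all 125 profiles: 9 have a profitable deviation, 116 do not.)

9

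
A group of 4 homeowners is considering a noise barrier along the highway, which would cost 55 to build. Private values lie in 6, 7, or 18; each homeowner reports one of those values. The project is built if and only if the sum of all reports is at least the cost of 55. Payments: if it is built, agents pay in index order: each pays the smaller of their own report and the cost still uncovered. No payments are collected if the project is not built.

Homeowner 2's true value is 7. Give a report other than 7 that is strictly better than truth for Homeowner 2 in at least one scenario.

Suppose Homeowner 1 reports 18, Homeowner 3 reports 18 and Homeowner 4 reports 18.
Report 7: project built, pays 7, utility 7 - 7 = 0.
Report 6: project built, pays 6, utility 7 - 6 = 1.
So reporting 6 beats truth here (1 > 0).

6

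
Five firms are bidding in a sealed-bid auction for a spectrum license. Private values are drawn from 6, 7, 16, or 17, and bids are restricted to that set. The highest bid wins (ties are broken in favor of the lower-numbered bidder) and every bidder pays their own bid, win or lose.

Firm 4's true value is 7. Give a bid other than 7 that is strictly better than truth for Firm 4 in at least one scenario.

6

Suppose Firm 1 bids 6, Firm 2 bids 6, Firm 3 bids 6 and Firm 5 bids 16.
Bid 7: loses but pays 7, utility -7.
Bid 6: loses but pays 6, utility -6.
So bidding 6 beats truth here (-6 > -7).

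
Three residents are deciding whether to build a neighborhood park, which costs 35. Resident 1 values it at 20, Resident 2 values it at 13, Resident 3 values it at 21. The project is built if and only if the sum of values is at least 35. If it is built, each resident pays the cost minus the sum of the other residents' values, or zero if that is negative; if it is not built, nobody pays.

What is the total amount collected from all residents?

3

Total value 54 ≥ cost 35, so it is built.
Resident 1: others sum to 34; max(0, 35 - 34) = 1.
Resident 2: others sum to 41; max(0, 35 - 41) = 0.
Resident 3: others sum to 33; max(0, 35 - 33) = 2.
Total collected = 1 + 0 + 2 = 3.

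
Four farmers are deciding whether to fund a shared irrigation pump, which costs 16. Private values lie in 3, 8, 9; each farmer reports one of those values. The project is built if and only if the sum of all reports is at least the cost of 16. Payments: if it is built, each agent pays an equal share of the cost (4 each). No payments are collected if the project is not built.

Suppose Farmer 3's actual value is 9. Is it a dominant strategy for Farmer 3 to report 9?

Check each profile of the others' reports and compare truth against every alternative report.
Others report (3, 3, 3): truth gives 5, best alternative gives 5.
Others report (3, 3, 8): truth gives 5, best alternative gives 5.
Others report (3, 3, 9): truth gives 5, best alternative gives 5.
Others report (3, 8, 3): truth gives 5, best alternative gives 5.
Others report (3, 8, 8): truth gives 5, best alternative gives 5.
Others report (3, 8, 9): truth gives 5, best alternative gives 5.
(Remaining 21 profiles checked similarly; truth is weakly best in each.)
In every case the truthful report is at least as good as any alternative, so it is a dominant strategy.

Yes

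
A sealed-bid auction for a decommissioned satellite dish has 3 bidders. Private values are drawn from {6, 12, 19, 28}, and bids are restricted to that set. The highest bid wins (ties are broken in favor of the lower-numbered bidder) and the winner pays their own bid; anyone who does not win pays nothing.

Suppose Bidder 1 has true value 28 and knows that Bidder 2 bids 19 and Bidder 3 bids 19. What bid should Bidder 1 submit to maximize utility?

19

Bid 6: loses, pays 0, utility 0.
Bid 12: loses, pays 0, utility 0.
Bid 19: wins, pays 19, utility 28 - 19 = 9.
Bid 28: wins, pays 28, utility 28 - 28 = 0.
The best choice is 19 with utility 9.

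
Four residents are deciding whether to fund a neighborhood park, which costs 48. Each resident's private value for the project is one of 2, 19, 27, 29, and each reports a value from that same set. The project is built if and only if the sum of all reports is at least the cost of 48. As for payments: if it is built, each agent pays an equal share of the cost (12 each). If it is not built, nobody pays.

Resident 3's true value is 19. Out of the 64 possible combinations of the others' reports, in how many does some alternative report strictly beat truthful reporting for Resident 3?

3

Others report (2, 2, 19): truth gives 0; report 27 gives 7 > 0. Violating.
Others report (2, 19, 2): truth gives 0; report 27 gives 7 > 0. Violating.
Others report (19, 2, 2): truth gives 0; report 27 gives 7 > 0. Violating.
Others report (2, 2, 2): truth gives 0; no alternative beats it.
Others report (2, 2, 27): truth gives 7; no alternative beats it.
(Checking all 64 profiles: 3 have a profitable deviation, 61 do not.)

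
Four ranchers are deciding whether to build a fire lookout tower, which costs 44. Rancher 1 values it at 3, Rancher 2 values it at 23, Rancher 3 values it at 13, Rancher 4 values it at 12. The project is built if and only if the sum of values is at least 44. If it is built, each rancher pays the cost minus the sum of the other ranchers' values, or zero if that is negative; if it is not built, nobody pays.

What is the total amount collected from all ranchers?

Total value 51 ≥ cost 44, so it is built.
Rancher 1: others sum to 48; max(0, 44 - 48) = 0.
Rancher 2: others sum to 28; max(0, 44 - 28) = 16.
Rancher 3: others sum to 38; max(0, 44 - 38) = 6.
Rancher 4: others sum to 39; max(0, 44 - 39) = 5.
Total collected = 0 + 16 + 6 + 5 = 27.

27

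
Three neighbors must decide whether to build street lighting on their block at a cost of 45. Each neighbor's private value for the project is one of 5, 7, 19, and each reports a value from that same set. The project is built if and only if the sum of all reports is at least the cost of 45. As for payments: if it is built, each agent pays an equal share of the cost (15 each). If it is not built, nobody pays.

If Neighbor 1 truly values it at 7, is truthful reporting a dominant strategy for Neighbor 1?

Consider the case where Neighbor 2 reports 19 and Neighbor 3 reports 19.
Truthful report 7: project built, pays 15, utility 7 - 15 = -8.
Report 5 instead: project not built, utility 0.
Since 0 > -8, reporting 5 is strictly better here, so truthful reporting is not dominant.

No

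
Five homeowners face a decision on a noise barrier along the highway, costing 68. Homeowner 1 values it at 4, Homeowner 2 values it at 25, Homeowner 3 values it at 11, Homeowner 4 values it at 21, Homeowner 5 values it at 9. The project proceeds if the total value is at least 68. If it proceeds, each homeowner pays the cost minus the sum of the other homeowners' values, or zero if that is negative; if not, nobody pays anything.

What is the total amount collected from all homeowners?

Total value 70 ≥ cost 68, so it is built.
Homeowner 1: others sum to 66; max(0, 68 - 66) = 2.
Homeowner 2: others sum to 45; max(0, 68 - 45) = 23.
Homeowner 3: others sum to 59; max(0, 68 - 59) = 9.
Homeowner 4: others sum to 49; max(0, 68 - 49) = 19.
Homeowner 5: others sum to 61; max(0, 68 - 61) = 7.
Total collected = 2 + 23 + 9 + 19 + 7 = 60.

60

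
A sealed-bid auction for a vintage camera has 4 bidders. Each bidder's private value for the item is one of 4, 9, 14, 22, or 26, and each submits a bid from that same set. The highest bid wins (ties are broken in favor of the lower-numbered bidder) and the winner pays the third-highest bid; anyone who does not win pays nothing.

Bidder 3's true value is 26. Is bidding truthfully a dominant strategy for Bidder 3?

Check each profile of the others' bids and compare truth against every alternative bid.
Others bid (4, 4, 26): truth gives 22, best alternative gives 0.
Others bid (4, 22, 4): truth gives 22, best alternative gives 0.
Others bid (22, 4, 4): truth gives 22, best alternative gives 0.
Others bid (4, 9, 26): truth gives 17, best alternative gives 0.
Others bid (4, 22, 9): truth gives 17, best alternative gives 0.
Others bid (9, 4, 26): truth gives 17, best alternative gives 0.
(Remaining 119 profiles checked similarly; truth is weakly best in each.)
In every case the truthful bid is at least as good as any alternative, so it is a dominant strategy.

Yes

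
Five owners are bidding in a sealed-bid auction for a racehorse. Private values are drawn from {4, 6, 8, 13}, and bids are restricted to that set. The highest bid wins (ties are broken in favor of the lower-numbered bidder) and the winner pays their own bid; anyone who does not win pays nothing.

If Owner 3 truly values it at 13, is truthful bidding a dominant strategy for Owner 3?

Consider the case where Owner 1 bids 4, Owner 2 bids 4, Owner 4 bids 4 and Owner 5 bids 4.
Truthful bid 13: wins, pays 13, utility 13 - 13 = 0.
Bid 6 instead: wins, pays 6, utility 13 - 6 = 7.
Since 7 > 0, bidding 6 is strictly better here, so truthful bidding is not dominant.

No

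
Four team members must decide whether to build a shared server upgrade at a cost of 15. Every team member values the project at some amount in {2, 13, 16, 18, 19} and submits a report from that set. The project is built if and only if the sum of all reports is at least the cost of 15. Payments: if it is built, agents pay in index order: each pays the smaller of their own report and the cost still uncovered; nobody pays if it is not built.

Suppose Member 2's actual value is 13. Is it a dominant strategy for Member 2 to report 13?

Consider the case where Member 1 reports 2, Member 3 reports 2 and Member 4 reports 13.
Truthful report 13: project built, pays 13, utility 13 - 13 = 0.
Report 2 instead: project built, pays 2, utility 13 - 2 = 11.
Since 11 > 0, reporting 2 is strictly better here, so truthful reporting is not dominant.

No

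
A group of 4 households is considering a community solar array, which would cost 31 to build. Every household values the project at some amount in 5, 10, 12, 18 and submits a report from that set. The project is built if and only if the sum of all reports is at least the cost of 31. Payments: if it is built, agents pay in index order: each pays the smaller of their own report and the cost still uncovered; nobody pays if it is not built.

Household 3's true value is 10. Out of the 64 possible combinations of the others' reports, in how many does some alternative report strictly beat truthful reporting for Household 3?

Others report (5, 5, 18): truth gives 0; report 5 gives 5 > 0. Violating.
Others report (5, 10, 12): truth gives 0; report 5 gives 5 > 0. Violating.
Others report (5, 10, 18): truth gives 0; report 5 gives 5 > 0. Violating.
Others report (5, 12, 10): truth gives 0; report 5 gives 5 > 0. Violating.
Others report (5, 5, 5): truth gives 0; no alternative beats it.
Others report (5, 5, 10): truth gives 0; no alternative beats it.
(Checking all 64 profiles: 34 have a profitable deviation, 30 do not.)

34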